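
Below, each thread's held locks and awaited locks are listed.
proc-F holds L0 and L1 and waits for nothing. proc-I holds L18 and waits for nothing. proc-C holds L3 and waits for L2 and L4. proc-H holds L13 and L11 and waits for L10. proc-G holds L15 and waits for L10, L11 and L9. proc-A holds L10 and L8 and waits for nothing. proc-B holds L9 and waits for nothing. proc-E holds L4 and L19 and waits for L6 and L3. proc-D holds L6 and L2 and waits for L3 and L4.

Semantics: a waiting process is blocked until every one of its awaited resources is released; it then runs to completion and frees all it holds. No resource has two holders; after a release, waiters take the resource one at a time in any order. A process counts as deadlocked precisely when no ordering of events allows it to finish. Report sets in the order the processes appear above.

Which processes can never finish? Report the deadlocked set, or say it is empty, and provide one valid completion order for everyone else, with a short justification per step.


Deadlocked set: proc-C, proc-E and proc-D.
Key observation: the cycle proc-C -> proc-E -> proc-C can never break — each member waits on the next; proc-D is caught in further circular waits.
One completion order for the rest: proc-A, proc-H, proc-B, proc-I, proc-G, proc-F.
Verifying each step:
  run proc-A (it waits on nothing); releases L10 and L8
  proc-H waits on L10 — all released -> runs and releases L13 and L11
  run proc-B (it waits on nothing); releases L9
  run proc-I (it waits on nothing); releases L18
  proc-G waits on L10, L11 and L9 — all released -> runs and releases L15
  run proc-F (it waits on nothing); releases L0 and L1


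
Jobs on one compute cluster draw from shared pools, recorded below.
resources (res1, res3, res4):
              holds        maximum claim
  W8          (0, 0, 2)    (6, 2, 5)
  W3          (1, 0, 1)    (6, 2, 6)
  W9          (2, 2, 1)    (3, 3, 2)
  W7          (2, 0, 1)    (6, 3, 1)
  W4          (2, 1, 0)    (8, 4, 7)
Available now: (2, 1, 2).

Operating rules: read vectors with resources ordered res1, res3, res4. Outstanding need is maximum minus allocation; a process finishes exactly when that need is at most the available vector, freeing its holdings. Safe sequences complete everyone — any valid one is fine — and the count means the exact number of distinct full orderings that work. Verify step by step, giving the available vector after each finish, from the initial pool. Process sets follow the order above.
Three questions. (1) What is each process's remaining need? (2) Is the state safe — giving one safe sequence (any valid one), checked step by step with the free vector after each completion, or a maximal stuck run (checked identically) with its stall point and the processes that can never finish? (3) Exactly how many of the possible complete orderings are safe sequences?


(1) Outstanding need per process (order res1, res3, res4):
  W8: (6, 2, 3)
  W3: (5, 2, 5)
  W9: (1, 1, 1)
  W7: (4, 3, 0)
  W4: (6, 3, 7)
(2) The state is SAFE; one workable sequence: W9, W7, W8, W3, W4.
Key observation: at W9 the run first touches a limit — (1, 1, 1) against (2, 1, 2), exact on a resource it actually requests.
Step-by-step check:
  pool = (2, 1, 2)
  run W9 (needs (1, 1, 1), free (2, 1, 2)); after release of (2, 2, 1) the pool is (4, 3, 3)
  run W7 (needs (4, 3, 0), free (4, 3, 3)); after release of (2, 0, 1) the pool is (6, 3, 4)
  run W8 (needs (6, 2, 3), free (6, 3, 4)); after release of (0, 0, 2) the pool is (6, 3, 6)
  run W3 (needs (5, 2, 5), free (6, 3, 6)); after release of (1, 0, 1) the pool is (7, 3, 7)
  run W4 (needs (6, 3, 7), free (7, 3, 7)); after release of (2, 1, 0) the pool is (9, 4, 7)
(3) The exact count: 1 of the possible complete orderings is a safe sequence.


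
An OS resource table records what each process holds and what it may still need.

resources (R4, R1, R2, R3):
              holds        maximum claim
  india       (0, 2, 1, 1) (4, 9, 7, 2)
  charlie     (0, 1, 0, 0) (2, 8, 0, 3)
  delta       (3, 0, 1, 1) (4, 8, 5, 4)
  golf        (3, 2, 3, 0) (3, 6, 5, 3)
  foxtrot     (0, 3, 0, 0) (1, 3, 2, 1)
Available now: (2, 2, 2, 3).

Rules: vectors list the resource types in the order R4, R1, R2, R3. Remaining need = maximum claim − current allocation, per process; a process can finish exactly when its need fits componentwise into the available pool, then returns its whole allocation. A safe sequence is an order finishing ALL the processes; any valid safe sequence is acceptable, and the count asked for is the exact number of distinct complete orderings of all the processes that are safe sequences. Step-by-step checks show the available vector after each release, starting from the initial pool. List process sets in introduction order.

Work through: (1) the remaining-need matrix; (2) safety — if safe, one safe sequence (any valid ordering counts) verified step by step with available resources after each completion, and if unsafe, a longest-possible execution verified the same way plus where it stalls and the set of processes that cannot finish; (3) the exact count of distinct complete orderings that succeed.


(1) Remaining need (order R4, R1, R2, R3):
  india: (4, 7, 6, 1)
  charlie: (2, 7, 0, 3)
  delta: (1, 8, 4, 3)
  golf: (0, 4, 2, 3)
  foxtrot: (1, 0, 2, 1)
(2) SAFE — a valid safe sequence is foxtrot, golf, charlie, delta, india.
Key observation: the first exact fit in this order is foxtrot — it needs (1, 0, 2, 1) with (2, 2, 2, 3) free, meeting a requested resource to the last unit.
Check, step by step:
  pool = (2, 2, 2, 3)
  foxtrot: need (1, 0, 2, 1) fits (2, 2, 2, 3); releases (0, 3, 0, 0), pool now (2, 5, 2, 3)
  golf: need (0, 4, 2, 3) fits (2, 5, 2, 3); releases (3, 2, 3, 0), pool now (5, 7, 5, 3)
  charlie: need (2, 7, 0, 3) fits (5, 7, 5, 3); releases (0, 1, 0, 0), pool now (5, 8, 5, 3)
  delta: need (1, 8, 4, 3) fits (5, 8, 5, 3); releases (3, 0, 1, 1), pool now (8, 8, 6, 4)
  india: need (4, 7, 6, 1) fits (8, 8, 6, 4); releases (0, 2, 1, 1), pool now (8, 10, 7, 5)
(3) Exactly 1 of the possible complete orderings is a safe sequence.


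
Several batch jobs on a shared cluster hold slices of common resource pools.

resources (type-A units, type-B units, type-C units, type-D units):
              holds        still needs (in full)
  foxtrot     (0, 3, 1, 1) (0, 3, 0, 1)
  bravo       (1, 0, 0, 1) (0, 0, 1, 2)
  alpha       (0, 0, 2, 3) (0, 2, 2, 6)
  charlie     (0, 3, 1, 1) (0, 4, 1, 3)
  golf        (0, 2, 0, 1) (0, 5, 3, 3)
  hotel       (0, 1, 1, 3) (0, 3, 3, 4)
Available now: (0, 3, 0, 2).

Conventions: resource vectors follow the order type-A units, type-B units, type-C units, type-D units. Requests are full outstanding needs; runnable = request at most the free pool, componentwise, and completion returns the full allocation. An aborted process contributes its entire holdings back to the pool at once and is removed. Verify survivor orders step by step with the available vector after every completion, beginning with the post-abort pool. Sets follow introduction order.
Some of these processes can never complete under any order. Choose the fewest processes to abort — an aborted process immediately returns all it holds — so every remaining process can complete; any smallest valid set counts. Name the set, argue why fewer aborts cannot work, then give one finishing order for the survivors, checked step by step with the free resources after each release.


The answer: abort golf.
Key observation: the deadlocked alpha becomes finishable only because golf released (0, 2, 0, 1); it completes at step 4 below.
Why nothing smaller works: aborting no one leaves the state deadlocked as given.
One survivor order: foxtrot, bravo, charlie, alpha, hotel. Step-by-step check (post-abort pool first):
  pool = (0, 5, 0, 3)
  foxtrot needs (0, 3, 0, 1) <= (0, 5, 0, 3) -> finishes; pool += (0, 3, 1, 1) = (0, 8, 1, 4)
  bravo needs (0, 0, 1, 2) <= (0, 8, 1, 4) -> finishes; pool += (1, 0, 0, 1) = (1, 8, 1, 5)
  charlie needs (0, 4, 1, 3) <= (1, 8, 1, 5) -> finishes; pool += (0, 3, 1, 1) = (1, 11, 2, 6)
  alpha needs (0, 2, 2, 6) <= (1, 11, 2, 6) -> finishes; pool += (0, 0, 2, 3) = (1, 11, 4, 9)
  hotel needs (0, 3, 3, 4) <= (1, 11, 4, 9) -> finishes; pool += (0, 1, 1, 3) = (1, 12, 5, 12)


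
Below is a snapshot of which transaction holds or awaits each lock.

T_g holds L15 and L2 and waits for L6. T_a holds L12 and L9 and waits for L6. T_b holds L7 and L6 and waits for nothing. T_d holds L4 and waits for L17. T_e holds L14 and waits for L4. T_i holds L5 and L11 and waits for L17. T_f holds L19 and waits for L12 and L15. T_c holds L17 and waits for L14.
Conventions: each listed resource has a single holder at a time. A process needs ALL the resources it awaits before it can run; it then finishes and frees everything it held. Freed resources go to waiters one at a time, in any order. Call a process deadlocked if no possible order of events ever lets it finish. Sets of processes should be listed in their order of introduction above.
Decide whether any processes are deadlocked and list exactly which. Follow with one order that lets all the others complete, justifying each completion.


The deadlocked set is T_d, T_e, T_i and T_c.
Key observation: T_d -> T_c -> T_e -> T_d is a circular wait — nothing in it can go first; T_i waits into the deadlock from upstream.
The rest can finish in the order T_b, T_g, T_a, T_f.
Verifying each step:
  run T_b (it waits on nothing); releases L7 and L6
  T_g waits on L6 — all released -> runs and releases L15 and L2
  T_a waits on L6 — all released -> runs and releases L12 and L9
  T_f waits on L12 and L15 — all released -> runs and releases L19


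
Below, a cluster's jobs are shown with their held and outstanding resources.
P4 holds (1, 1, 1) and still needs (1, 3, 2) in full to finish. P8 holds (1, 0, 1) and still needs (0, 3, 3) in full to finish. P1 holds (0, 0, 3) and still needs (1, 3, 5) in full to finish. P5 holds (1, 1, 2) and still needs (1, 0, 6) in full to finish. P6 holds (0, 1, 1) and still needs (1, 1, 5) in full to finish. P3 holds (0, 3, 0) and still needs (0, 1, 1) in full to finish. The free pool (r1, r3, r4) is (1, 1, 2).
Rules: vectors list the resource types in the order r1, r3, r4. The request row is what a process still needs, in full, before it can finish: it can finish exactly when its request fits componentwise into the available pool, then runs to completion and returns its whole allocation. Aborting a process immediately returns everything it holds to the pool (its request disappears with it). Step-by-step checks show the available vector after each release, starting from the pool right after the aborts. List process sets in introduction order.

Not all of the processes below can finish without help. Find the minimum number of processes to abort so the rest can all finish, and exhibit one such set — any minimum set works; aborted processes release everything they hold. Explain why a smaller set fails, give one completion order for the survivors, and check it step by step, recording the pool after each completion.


Minimum abort set: P6.
Key observation: P1 could never have finished before the abort; with (0, 1, 1) returned by P6, it fits at step 4.
Minimality: the empty abort set fails — the state is deadlocked as it stands.
One survivor order: P3, P8, P4, P1, P5. Verifying each step (post-abort pool first):
  pool = (1, 2, 3)
  run P3 (needs (0, 1, 1), free (1, 2, 3)); after release of (0, 3, 0) the pool is (1, 5, 3)
  run P8 (needs (0, 3, 3), free (1, 5, 3)); after release of (1, 0, 1) the pool is (2, 5, 4)
  run P4 (needs (1, 3, 2), free (2, 5, 4)); after release of (1, 1, 1) the pool is (3, 6, 5)
  run P1 (needs (1, 3, 5), free (3, 6, 5)); after release of (0, 0, 3) the pool is (3, 6, 8)
  run P5 (needs (1, 0, 6), free (3, 6, 8)); after release of (1, 1, 2) the pool is (4, 7, 10)


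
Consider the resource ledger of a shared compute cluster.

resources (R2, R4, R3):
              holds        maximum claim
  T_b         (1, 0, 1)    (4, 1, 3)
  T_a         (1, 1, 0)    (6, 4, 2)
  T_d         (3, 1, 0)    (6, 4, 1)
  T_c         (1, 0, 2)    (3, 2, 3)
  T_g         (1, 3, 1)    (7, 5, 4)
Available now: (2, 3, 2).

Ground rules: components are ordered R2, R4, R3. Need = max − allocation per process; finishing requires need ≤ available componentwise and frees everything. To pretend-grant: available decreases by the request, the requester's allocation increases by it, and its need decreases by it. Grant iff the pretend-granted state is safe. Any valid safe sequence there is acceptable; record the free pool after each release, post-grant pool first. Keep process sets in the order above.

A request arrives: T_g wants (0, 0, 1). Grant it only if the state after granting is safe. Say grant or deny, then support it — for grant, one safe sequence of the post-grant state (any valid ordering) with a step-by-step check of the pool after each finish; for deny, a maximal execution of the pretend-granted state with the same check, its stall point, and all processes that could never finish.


GRANT. The post-grant state is safe; one safe sequence: T_c, T_d, T_a, T_g, T_b.
Key observation: after the grant the pool drops to (2, 3, 1), which still lets T_c finish first and unwind the rest.
Step-by-step check of the post-grant state:
  pool = (2, 3, 1)
  T_c: need (2, 2, 1) fits (2, 3, 1); releases (1, 0, 2), pool now (3, 3, 3)
  T_d: need (3, 3, 1) fits (3, 3, 3); releases (3, 1, 0), pool now (6, 4, 3)
  T_a: need (5, 3, 2) fits (6, 4, 3); releases (1, 1, 0), pool now (7, 5, 3)
  T_g: need (6, 2, 2) fits (7, 5, 3); releases (1, 3, 2), pool now (8, 8, 5)
  T_b: need (3, 1, 2) fits (8, 8, 5); releases (1, 0, 1), pool now (9, 8, 6)


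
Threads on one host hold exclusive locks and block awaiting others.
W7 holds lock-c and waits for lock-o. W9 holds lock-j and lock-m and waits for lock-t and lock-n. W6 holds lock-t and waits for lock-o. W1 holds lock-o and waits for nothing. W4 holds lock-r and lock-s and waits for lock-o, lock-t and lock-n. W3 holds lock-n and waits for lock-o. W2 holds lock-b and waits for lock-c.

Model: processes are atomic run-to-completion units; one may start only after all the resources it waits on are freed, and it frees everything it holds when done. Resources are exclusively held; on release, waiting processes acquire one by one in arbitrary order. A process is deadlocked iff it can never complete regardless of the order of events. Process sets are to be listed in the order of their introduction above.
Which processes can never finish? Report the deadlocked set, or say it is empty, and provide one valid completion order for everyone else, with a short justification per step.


The deadlocked set is empty.
Key observation: all waits point, directly or indirectly, at processes that can finish, so nothing is permanently blocked.
One completion order for the rest: W1, W6, W3, W4, W7, W2, W9.
Step-by-step check:
  run W1 (it waits on nothing); releases lock-o
  W6 waits on lock-o — all released -> runs and releases lock-t
  W3 waits on lock-o — all released -> runs and releases lock-n
  W4 waits on lock-o, lock-t and lock-n — all released -> runs and releases lock-r and lock-s
  W7 waits on lock-o — all released -> runs and releases lock-c
  W2 waits on lock-c — all released -> runs and releases lock-b
  W9 waits on lock-t and lock-n — all released -> runs and releases lock-j and lock-m


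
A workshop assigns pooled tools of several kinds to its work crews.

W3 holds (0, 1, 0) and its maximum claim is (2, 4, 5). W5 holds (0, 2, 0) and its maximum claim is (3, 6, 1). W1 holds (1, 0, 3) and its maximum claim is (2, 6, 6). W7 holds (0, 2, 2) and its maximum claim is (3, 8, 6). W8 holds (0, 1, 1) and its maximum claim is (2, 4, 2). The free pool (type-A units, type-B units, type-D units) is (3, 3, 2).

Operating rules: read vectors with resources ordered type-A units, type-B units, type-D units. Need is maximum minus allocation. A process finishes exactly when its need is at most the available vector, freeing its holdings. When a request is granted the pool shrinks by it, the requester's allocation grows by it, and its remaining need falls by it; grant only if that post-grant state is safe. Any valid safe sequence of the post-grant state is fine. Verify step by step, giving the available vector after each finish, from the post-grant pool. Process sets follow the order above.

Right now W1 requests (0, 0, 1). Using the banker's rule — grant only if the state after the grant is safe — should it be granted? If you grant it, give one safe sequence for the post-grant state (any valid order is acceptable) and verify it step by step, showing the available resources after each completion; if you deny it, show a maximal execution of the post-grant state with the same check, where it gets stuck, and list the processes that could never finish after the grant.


GRANT — the state after the grant stays safe, e.g. via W8, W5, W1, W7, W3.
Key observation: even at the reduced pool (3, 3, 1), W8 fits immediately, so safety survives the grant.
Verifying the post-grant state step by step:
  pool = (3, 3, 1)
  run W8 (needs (2, 3, 1), free (3, 3, 1)); after release of (0, 1, 1) the pool is (3, 4, 2)
  run W5 (needs (3, 4, 1), free (3, 4, 2)); after release of (0, 2, 0) the pool is (3, 6, 2)
  run W1 (needs (1, 6, 2), free (3, 6, 2)); after release of (1, 0, 4) the pool is (4, 6, 6)
  run W7 (needs (3, 6, 4), free (4, 6, 6)); after release of (0, 2, 2) the pool is (4, 8, 8)
  run W3 (needs (2, 3, 5), free (4, 8, 8)); after release of (0, 1, 0) the pool is (4, 9, 8)


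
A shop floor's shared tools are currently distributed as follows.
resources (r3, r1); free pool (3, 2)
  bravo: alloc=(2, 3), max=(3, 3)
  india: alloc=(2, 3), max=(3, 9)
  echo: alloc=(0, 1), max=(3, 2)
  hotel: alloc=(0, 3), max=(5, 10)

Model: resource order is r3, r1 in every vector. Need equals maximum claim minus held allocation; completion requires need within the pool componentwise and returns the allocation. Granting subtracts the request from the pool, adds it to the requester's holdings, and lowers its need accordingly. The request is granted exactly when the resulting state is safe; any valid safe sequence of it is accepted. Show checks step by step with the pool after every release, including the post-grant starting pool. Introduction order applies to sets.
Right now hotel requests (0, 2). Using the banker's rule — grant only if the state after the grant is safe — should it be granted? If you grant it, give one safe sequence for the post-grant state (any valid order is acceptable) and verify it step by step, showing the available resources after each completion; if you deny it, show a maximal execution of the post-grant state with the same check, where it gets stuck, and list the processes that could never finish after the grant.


DENY — the pretend-granted state is unsafe.
Key observation: bravo, echo can finish, but then (5, 4) is all there is, and the blocked group's r1 demands exceed it.
After a pretend grant, a maximal execution: bravo, echo — then nothing else fits. Walking it through:
  pool = (3, 0)
  run bravo (needs (1, 0), free (3, 0)); after release of (2, 3) the pool is (5, 3)
  run echo (needs (3, 1), free (5, 3)); after release of (0, 1) the pool is (5, 4)
  india still needs (1, 6) but only (5, 4) is free — short on r1
  hotel still needs (5, 5) but only (5, 4) is free — short on r1
Post-grant, the permanently blocked set is india and hotel.


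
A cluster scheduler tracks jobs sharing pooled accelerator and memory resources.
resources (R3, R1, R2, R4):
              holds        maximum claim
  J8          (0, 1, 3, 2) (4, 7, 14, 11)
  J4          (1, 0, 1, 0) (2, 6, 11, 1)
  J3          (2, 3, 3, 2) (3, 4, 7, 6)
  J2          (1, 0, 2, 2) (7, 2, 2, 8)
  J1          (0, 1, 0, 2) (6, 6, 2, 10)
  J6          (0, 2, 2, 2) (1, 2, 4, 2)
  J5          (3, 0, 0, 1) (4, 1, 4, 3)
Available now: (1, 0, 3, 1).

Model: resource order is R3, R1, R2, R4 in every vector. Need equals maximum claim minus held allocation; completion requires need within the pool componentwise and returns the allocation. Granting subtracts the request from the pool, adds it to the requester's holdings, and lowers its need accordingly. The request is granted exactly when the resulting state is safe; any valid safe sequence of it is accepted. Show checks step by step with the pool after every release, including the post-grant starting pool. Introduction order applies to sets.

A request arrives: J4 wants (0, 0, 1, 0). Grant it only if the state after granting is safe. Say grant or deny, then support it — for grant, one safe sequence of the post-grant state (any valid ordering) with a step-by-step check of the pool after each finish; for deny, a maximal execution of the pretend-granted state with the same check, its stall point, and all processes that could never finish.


GRANT — the state after the grant stays safe, e.g. via J6, J5, J3, J2, J1, J4, J8.
Key observation: the grant leaves (1, 0, 2, 1) free — enough for J6, whose release restarts the cascade.
Check on the post-grant state, step by step:
  pool = (1, 0, 2, 1)
  J6 needs (1, 0, 2, 0) <= (1, 0, 2, 1) -> finishes; pool += (0, 2, 2, 2) = (1, 2, 4, 3)
  J5 needs (1, 1, 4, 2) <= (1, 2, 4, 3) -> finishes; pool += (3, 0, 0, 1) = (4, 2, 4, 4)
  J3 needs (1, 1, 4, 4) <= (4, 2, 4, 4) -> finishes; pool += (2, 3, 3, 2) = (6, 5, 7, 6)
  J2 needs (6, 2, 0, 6) <= (6, 5, 7, 6) -> finishes; pool += (1, 0, 2, 2) = (7, 5, 9, 8)
  J1 needs (6, 5, 2, 8) <= (7, 5, 9, 8) -> finishes; pool += (0, 1, 0, 2) = (7, 6, 9, 10)
  J4 needs (1, 6, 9, 1) <= (7, 6, 9, 10) -> finishes; pool += (1, 0, 2, 0) = (8, 6, 11, 10)
  J8 needs (4, 6, 11, 9) <= (8, 6, 11, 10) -> finishes; pool += (0, 1, 3, 2) = (8, 7, 14, 12)


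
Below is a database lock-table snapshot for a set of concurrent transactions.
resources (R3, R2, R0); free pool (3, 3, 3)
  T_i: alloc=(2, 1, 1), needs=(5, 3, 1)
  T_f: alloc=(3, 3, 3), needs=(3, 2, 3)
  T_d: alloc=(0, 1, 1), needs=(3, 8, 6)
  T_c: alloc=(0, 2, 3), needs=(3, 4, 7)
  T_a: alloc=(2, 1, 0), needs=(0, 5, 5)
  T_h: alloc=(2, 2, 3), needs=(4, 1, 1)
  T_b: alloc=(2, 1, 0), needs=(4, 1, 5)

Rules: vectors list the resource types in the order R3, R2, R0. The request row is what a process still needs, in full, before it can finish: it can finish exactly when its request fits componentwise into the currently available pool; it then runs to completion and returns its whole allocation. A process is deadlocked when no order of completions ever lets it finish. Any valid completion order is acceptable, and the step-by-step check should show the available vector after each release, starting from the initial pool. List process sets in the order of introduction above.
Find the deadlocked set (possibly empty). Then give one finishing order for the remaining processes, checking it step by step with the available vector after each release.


The deadlocked set is empty.
Key observation: the pool covers T_f at once, and every later process fits after earlier releases.
The rest can finish in the order T_f, T_a, T_h, T_c, T_i, T_d, T_b. Verifying each step:
  pool = (3, 3, 3)
  T_f: need (3, 2, 3) fits (3, 3, 3); releases (3, 3, 3), pool now (6, 6, 6)
  T_a: need (0, 5, 5) fits (6, 6, 6); releases (2, 1, 0), pool now (8, 7, 6)
  T_h: need (4, 1, 1) fits (8, 7, 6); releases (2, 2, 3), pool now (10, 9, 9)
  T_c: need (3, 4, 7) fits (10, 9, 9); releases (0, 2, 3), pool now (10, 11, 12)
  T_i: need (5, 3, 1) fits (10, 11, 12); releases (2, 1, 1), pool now (12, 12, 13)
  T_d: need (3, 8, 6) fits (12, 12, 13); releases (0, 1, 1), pool now (12, 13, 14)
  T_b: need (4, 1, 5) fits (12, 13, 14); releases (2, 1, 0), pool now (14, 14, 14)


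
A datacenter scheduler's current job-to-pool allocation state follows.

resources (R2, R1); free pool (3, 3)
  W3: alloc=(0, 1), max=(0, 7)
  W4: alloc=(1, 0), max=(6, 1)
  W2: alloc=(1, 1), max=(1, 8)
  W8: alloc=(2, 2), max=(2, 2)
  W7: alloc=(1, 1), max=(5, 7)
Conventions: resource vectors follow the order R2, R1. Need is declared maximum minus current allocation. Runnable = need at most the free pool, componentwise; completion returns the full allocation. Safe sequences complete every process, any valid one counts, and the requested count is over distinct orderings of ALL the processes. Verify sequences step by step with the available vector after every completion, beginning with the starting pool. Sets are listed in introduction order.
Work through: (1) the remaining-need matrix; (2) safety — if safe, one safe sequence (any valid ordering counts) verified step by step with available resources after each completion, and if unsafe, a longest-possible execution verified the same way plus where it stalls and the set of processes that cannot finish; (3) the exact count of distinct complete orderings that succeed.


(1) Outstanding need per process (order R2, R1):
  W3: (0, 6)
  W4: (5, 1)
  W2: (0, 7)
  W8: (0, 0)
  W7: (4, 6)
(2) UNSAFE.
Key observation: the wall is R1: completing W8, W4 brings the pool only to (6, 5), and all the rest need more.
A maximal execution: W8, W4 — then nothing else fits. Check, step by step:
  pool = (3, 3)
  W8 needs (0, 0) <= (3, 3) -> finishes; pool += (2, 2) = (5, 5)
  W4 needs (5, 1) <= (5, 5) -> finishes; pool += (1, 0) = (6, 5)
  W3 still needs (0, 6) but only (6, 5) is free — short on R1
  W2 still needs (0, 7) but only (6, 5) is free — short on R1
  W7 still needs (4, 6) but only (6, 5) is free — short on R1
Never able to finish: W3, W2 and W7.
(3) Precisely 0 of the possible complete orderings are safe sequences.


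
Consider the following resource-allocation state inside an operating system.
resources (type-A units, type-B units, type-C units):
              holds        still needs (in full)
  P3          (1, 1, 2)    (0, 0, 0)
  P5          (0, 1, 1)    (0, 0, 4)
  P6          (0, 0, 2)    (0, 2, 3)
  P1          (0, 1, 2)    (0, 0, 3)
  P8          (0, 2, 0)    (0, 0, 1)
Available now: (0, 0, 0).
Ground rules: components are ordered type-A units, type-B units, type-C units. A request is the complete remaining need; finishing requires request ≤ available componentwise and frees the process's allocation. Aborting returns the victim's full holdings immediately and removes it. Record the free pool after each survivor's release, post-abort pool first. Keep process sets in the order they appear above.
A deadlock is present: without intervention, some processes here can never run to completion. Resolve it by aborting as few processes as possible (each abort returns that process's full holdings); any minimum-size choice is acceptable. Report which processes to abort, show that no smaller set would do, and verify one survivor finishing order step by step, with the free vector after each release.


Minimum abort set: P5.
Key observation: the deadlocked P6 becomes finishable only because P5 released (0, 1, 1); it completes at step 3 below.
No smaller set exists: with zero aborts the deadlock remains.
One survivor order: P3, P8, P6, P1. Verifying each step (post-abort pool first):
  pool = (0, 1, 1)
  run P3 (needs (0, 0, 0), free (0, 1, 1)); after release of (1, 1, 2) the pool is (1, 2, 3)
  run P8 (needs (0, 0, 1), free (1, 2, 3)); after release of (0, 2, 0) the pool is (1, 4, 3)
  run P6 (needs (0, 2, 3), free (1, 4, 3)); after release of (0, 0, 2) the pool is (1, 4, 5)
  run P1 (needs (0, 0, 3), free (1, 4, 5)); after release of (0, 1, 2) the pool is (1, 5, 7)


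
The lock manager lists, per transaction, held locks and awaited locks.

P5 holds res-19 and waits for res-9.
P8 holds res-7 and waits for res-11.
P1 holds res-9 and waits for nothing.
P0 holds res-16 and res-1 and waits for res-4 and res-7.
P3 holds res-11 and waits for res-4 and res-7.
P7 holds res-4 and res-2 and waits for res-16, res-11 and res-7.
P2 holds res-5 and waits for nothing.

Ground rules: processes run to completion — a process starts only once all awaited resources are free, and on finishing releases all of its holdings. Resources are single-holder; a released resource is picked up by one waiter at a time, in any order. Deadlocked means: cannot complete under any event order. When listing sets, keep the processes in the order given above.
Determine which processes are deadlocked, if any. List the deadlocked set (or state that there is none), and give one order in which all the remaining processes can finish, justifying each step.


Deadlocked set: P8, P0, P3 and P7.
Key observation: the knot is the closed ring of waits P8 -> P3 -> P8; P0 and P7 are caught in further circular waits.
A valid finishing order for the others: P1, P2, P5.
Walking it through:
  P1 waits on nothing -> runs at once and releases res-9
  P2 waits on nothing -> runs at once and releases res-5
  P5: everything it awaited (res-9) is free; runs, freeing res-19


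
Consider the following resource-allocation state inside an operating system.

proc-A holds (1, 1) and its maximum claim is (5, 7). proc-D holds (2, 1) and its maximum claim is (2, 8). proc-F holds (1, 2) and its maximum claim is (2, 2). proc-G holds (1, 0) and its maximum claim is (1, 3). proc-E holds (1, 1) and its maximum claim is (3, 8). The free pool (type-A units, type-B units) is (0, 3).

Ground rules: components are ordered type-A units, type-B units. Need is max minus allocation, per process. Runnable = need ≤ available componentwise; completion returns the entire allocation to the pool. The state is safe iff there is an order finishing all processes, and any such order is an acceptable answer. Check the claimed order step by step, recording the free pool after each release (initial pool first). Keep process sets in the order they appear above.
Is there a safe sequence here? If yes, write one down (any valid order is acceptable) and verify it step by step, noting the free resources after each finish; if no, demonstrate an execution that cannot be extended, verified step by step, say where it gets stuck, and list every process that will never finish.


The state is UNSAFE.
Key observation: no order helps: past proc-G, proc-F, the free pool tops out at (2, 5), below what each blocked process needs in type-B units.
Going as far as possible: proc-G, proc-F; after that, nothing fits. Check, step by step:
  pool = (0, 3)
  proc-G: need (0, 3) fits (0, 3); releases (1, 0), pool now (1, 3)
  proc-F: need (1, 0) fits (1, 3); releases (1, 2), pool now (2, 5)
  proc-A cannot run: need (4, 6) vs free (2, 5) (insufficient type-A units and type-B units)
  proc-D cannot run: need (0, 7) vs free (2, 5) (insufficient type-B units)
  proc-E cannot run: need (2, 7) vs free (2, 5) (insufficient type-B units)
Permanently blocked: proc-A, proc-D and proc-E.


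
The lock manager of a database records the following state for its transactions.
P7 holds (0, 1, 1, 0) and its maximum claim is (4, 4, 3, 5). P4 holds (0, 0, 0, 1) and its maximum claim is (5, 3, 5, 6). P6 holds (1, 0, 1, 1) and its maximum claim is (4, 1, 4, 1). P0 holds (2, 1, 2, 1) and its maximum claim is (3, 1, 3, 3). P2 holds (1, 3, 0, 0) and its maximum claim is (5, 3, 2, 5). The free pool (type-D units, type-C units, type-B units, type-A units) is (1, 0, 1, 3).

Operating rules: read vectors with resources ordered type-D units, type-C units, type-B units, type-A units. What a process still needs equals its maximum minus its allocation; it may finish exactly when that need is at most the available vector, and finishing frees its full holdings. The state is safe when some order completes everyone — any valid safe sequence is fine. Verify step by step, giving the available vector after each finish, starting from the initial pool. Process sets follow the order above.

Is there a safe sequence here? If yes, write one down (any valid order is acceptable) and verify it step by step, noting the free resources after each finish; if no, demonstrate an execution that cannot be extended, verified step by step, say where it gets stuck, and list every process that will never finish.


SAFE. One safe sequence: P0, P6, P2, P7, P4.
Key observation: the order's first zero-slack moment is P0 ((1, 0, 1, 2) needed, (1, 0, 1, 3) free — a requested resource with nothing to spare).
Check, step by step:
  pool = (1, 0, 1, 3)
  run P0 (needs (1, 0, 1, 2), free (1, 0, 1, 3)); after release of (2, 1, 2, 1) the pool is (3, 1, 3, 4)
  run P6 (needs (3, 1, 3, 0), free (3, 1, 3, 4)); after release of (1, 0, 1, 1) the pool is (4, 1, 4, 5)
  run P2 (needs (4, 0, 2, 5), free (4, 1, 4, 5)); after release of (1, 3, 0, 0) the pool is (5, 4, 4, 5)
  run P7 (needs (4, 3, 2, 5), free (5, 4, 4, 5)); after release of (0, 1, 1, 0) the pool is (5, 5, 5, 5)
  run P4 (needs (5, 3, 5, 5), free (5, 5, 5, 5)); after release of (0, 0, 0, 1) the pool is (5, 5, 5, 6)


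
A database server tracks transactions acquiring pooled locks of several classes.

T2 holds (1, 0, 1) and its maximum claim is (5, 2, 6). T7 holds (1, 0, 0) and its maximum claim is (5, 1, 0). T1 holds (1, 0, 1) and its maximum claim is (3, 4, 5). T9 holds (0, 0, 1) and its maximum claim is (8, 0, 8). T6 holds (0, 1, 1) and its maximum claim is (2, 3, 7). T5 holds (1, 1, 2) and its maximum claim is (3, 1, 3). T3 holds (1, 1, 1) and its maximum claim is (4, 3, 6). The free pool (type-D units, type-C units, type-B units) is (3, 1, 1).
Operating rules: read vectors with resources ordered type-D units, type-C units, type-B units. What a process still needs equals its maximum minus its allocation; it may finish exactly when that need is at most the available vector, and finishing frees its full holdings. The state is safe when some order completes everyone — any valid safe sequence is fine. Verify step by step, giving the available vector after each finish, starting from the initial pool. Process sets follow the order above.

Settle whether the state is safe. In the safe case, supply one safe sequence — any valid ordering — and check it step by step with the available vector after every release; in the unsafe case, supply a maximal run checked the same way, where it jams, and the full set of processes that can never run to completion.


UNSAFE — no complete ordering exists.
Key observation: even finishing T5, T7 leaves just (5, 2, 3) free — too little type-B units for any of the remaining processes.
The run T5, T7 cannot be extended any further. Check, step by step:
  pool = (3, 1, 1)
  run T5 (needs (2, 0, 1), free (3, 1, 1)); after release of (1, 1, 2) the pool is (4, 2, 3)
  run T7 (needs (4, 1, 0), free (4, 2, 3)); after release of (1, 0, 0) the pool is (5, 2, 3)
  T2 still needs (4, 2, 5) but only (5, 2, 3) is free — short on type-B units
  T1 still needs (2, 4, 4) but only (5, 2, 3) is free — short on type-C units and type-B units
  T9 still needs (8, 0, 7) but only (5, 2, 3) is free — short on type-D units and type-B units
  T6 still needs (2, 2, 6) but only (5, 2, 3) is free — short on type-B units
  T3 still needs (3, 2, 5) but only (5, 2, 3) is free — short on type-B units
Processes that can never finish: T2, T1, T9, T6 and T3.


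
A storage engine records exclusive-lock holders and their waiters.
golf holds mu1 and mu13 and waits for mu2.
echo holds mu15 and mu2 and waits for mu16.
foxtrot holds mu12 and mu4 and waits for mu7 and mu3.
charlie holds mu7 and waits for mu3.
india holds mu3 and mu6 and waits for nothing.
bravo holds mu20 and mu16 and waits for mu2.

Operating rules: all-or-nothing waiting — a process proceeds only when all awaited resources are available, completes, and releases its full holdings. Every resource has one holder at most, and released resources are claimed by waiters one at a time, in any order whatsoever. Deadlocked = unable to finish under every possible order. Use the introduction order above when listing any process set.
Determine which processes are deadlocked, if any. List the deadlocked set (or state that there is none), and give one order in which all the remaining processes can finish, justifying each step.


Deadlocked set: golf, echo and bravo.
Key observation: along echo -> bravo -> echo, each member waits on what the next one holds — a deadlock; golf waits into the deadlock from upstream.
One completion order for the rest: india, charlie, foxtrot.
Walking it through:
  india waits on nothing -> runs at once and releases mu3 and mu6
  charlie: everything it awaited (mu3) is free; runs, freeing mu7
  foxtrot: everything it awaited (mu7 and mu3) is free; runs, freeing mu12 and mu4


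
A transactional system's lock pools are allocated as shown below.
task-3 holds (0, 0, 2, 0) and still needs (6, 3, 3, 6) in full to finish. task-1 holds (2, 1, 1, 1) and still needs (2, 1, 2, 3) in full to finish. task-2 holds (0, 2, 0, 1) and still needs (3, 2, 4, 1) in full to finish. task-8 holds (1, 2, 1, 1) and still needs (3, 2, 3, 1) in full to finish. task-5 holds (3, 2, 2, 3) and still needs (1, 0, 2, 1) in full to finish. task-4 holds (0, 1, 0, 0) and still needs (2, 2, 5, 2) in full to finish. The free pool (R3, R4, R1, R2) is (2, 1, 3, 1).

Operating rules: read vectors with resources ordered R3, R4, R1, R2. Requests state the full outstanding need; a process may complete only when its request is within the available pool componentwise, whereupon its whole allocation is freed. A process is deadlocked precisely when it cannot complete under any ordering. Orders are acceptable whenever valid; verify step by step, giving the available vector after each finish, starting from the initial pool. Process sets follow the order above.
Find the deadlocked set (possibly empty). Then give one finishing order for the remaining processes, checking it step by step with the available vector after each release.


No process is deadlocked.
Key observation: the pool covers task-5 at once, and every later process fits after earlier releases.
The rest can finish in the order task-5, task-1, task-4, task-8, task-2, task-3. Verifying each step:
  pool = (2, 1, 3, 1)
  task-5: need (1, 0, 2, 1) fits (2, 1, 3, 1); releases (3, 2, 2, 3), pool now (5, 3, 5, 4)
  task-1: need (2, 1, 2, 3) fits (5, 3, 5, 4); releases (2, 1, 1, 1), pool now (7, 4, 6, 5)
  task-4: need (2, 2, 5, 2) fits (7, 4, 6, 5); releases (0, 1, 0, 0), pool now (7, 5, 6, 5)
  task-8: need (3, 2, 3, 1) fits (7, 5, 6, 5); releases (1, 2, 1, 1), pool now (8, 7, 7, 6)
  task-2: need (3, 2, 4, 1) fits (8, 7, 7, 6); releases (0, 2, 0, 1), pool now (8, 9, 7, 7)
  task-3: need (6, 3, 3, 6) fits (8, 9, 7, 7); releases (0, 0, 2, 0), pool now (8, 9, 9, 7)


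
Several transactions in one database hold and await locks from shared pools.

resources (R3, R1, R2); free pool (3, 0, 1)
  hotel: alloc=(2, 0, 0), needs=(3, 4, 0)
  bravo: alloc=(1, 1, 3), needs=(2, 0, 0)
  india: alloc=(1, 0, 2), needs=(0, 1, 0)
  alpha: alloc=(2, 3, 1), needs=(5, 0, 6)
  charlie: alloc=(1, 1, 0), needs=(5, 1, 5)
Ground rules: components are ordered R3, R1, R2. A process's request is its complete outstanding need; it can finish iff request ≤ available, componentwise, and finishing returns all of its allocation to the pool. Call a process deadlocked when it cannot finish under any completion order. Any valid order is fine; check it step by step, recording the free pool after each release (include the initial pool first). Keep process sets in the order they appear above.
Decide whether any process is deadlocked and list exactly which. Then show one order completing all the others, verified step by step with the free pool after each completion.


No process is deadlocked.
Key observation: bravo can run right away; the returned allocation unlocks the remaining processes in turn.
A valid finishing order for the others: bravo, india, alpha, hotel, charlie. Verifying each step:
  pool = (3, 0, 1)
  bravo needs (2, 0, 0) <= (3, 0, 1) -> finishes; pool += (1, 1, 3) = (4, 1, 4)
  india needs (0, 1, 0) <= (4, 1, 4) -> finishes; pool += (1, 0, 2) = (5, 1, 6)
  alpha needs (5, 0, 6) <= (5, 1, 6) -> finishes; pool += (2, 3, 1) = (7, 4, 7)
  hotel needs (3, 4, 0) <= (7, 4, 7) -> finishes; pool += (2, 0, 0) = (9, 4, 7)
  charlie needs (5, 1, 5) <= (9, 4, 7) -> finishes; pool += (1, 1, 0) = (10, 5, 7)


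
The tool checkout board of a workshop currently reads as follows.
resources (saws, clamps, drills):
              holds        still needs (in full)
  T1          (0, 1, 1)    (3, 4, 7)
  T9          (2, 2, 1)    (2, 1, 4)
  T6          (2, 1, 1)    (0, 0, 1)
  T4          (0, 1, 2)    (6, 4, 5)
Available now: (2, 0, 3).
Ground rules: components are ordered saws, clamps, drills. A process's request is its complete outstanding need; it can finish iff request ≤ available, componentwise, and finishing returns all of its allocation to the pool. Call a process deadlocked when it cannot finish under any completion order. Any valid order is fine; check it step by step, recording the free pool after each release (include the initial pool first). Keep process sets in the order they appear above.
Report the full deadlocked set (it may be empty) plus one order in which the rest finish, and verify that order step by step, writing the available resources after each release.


The deadlocked set is T1 and T4.
Key observation: clamps is the bottleneck — with T6, T9 done the pool holds (6, 3, 5), short of every remaining need.
A valid finishing order for the others: T6, T9. Walking it through:
  pool = (2, 0, 3)
  T6 needs (0, 0, 1) <= (2, 0, 3) -> finishes; pool += (2, 1, 1) = (4, 1, 4)
  T9 needs (2, 1, 4) <= (4, 1, 4) -> finishes; pool += (2, 2, 1) = (6, 3, 5)
None of the blocked processes ever fits:
  T1 still needs (3, 4, 7) but only (6, 3, 5) is free — short on clamps and drills
  T4 still needs (6, 4, 5) but only (6, 3, 5) is free — short on clamps
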